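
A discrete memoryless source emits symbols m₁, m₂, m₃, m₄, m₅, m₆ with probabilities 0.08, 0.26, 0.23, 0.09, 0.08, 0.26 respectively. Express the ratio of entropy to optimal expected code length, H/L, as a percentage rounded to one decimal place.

Entropy H = −Σ p log₂ p ≈ 2.3939 bits.
Huffman merges: 2/25+2/25→4/25; 9/100+4/25→1/4; 23/100+1/4→12/25; 13/50+13/50→13/25; 12/25+13/25→1. L = 241/100 ≈ 2.4100.
Efficiency = H/L = 2.3939/2.4100 = 99.3%.

99.3%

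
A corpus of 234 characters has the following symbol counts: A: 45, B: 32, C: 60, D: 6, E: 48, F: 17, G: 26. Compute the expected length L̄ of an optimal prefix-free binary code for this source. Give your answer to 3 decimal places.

2.637 bits/symbol

Probabilities are the counts divided by 234.
Repeatedly combine the two least-probable nodes; the expected code length is the sum of the merged weights.
merge 1/39 + 17/234 → 23/234
merge 23/234 + 1/9 → 49/234
merge 16/117 + 5/26 → 77/234
merge 8/39 + 49/234 → 97/234
merge 10/39 + 77/234 → 137/234
merge 97/234 + 137/234 → 1
L = 23/234 + 49/234 + 77/234 + 97/234 + 137/234 + 1 = 617/234 ≈ 2.637 bits/symbol.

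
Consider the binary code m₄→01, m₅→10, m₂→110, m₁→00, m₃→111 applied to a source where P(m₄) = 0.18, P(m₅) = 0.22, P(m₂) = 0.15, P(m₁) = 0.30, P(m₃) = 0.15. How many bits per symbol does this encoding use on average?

2.3 bits/symbol

L̄ = Σ pᵢ·ℓᵢ = 0.18·2 + 0.22·2 + 0.15·3 + 0.30·2 + 0.15·3 = 2.3 bits/symbol.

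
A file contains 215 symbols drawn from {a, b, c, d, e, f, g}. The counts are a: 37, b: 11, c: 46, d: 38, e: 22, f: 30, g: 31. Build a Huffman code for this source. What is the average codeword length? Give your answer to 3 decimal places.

Probabilities are the counts divided by 215.
Repeatedly combine the two least-probable nodes; the expected code length is the sum of the merged weights.
merge 11/215 + 22/215 → 33/215
merge 6/43 + 31/215 → 61/215
merge 33/215 + 37/215 → 14/43
merge 38/215 + 46/215 → 84/215
merge 61/215 + 14/43 → 131/215
merge 84/215 + 131/215 → 1
L = 33/215 + 61/215 + 14/43 + 84/215 + 131/215 + 1 = 594/215 ≈ 2.763 bits/symbol.

2.763 bits/symbol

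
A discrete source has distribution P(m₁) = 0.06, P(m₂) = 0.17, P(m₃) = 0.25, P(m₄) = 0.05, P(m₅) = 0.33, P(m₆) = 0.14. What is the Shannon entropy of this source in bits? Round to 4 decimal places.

2.3191 bits

H = −Σ pᵢ log₂ pᵢ.
−0.06·log₂(0.06) = 0.2435
−0.17·log₂(0.17) = 0.4346
−0.25·log₂(0.25) = 0.5000
−0.05·log₂(0.05) = 0.2161
−0.33·log₂(0.33) = 0.5278
−0.14·log₂(0.14) = 0.3971
Sum ≈ 2.3191 → 2.3191 bits.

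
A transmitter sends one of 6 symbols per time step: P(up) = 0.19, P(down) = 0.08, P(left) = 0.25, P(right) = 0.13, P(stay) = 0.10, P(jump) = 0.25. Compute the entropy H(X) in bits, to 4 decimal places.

2.4616 bits

H = −Σ pᵢ log₂ pᵢ.
−0.19·log₂(0.19) = 0.4552
−0.08·log₂(0.08) = 0.2915
−0.25·log₂(0.25) = 0.5000
−0.13·log₂(0.13) = 0.3826
−0.10·log₂(0.10) = 0.3322
−0.25·log₂(0.25) = 0.5000
Sum ≈ 2.4616 → 2.4616 bits.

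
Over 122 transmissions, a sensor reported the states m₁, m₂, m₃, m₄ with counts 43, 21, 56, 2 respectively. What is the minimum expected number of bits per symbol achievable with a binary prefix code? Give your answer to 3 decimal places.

Probabilities are the counts divided by 122.
Repeatedly combine the two least-probable nodes; the expected code length is the sum of the merged weights.
merge 1/61 + 21/122 → 23/122
merge 23/122 + 43/122 → 33/61
merge 28/61 + 33/61 → 1
L = 23/122 + 33/61 + 1 = 211/122 ≈ 1.730 bits/symbol.

1.730 bits/symbol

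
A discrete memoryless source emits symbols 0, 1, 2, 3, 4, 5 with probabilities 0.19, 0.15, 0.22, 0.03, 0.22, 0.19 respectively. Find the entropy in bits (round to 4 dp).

H = −Σ pᵢ log₂ pᵢ.
−0.19·log₂(0.19) = 0.4552
−0.15·log₂(0.15) = 0.4105
−0.22·log₂(0.22) = 0.4806
−0.03·log₂(0.03) = 0.1518
−0.22·log₂(0.22) = 0.4806
−0.19·log₂(0.19) = 0.4552
Sum ≈ 2.4339 → 2.4339 bits.

2.4339 bits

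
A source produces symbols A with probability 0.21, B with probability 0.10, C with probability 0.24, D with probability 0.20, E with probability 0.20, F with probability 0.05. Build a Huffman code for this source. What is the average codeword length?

2.5 bits/symbol

Repeatedly combine the two least-probable nodes; the expected code length is the sum of the merged weights.
merge 1/20 + 1/10 → 3/20
merge 3/20 + 1/5 → 7/20
merge 1/5 + 21/100 → 41/100
merge 6/25 + 7/20 → 59/100
merge 41/100 + 59/100 → 1
L = 3/20 + 7/20 + 41/100 + 59/100 + 1 = 5/2 = 2.5 bits/symbol.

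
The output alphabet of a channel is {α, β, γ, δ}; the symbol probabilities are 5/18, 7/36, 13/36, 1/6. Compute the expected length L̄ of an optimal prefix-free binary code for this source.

Repeatedly combine the two least-probable nodes; the expected code length is the sum of the merged weights.
merge 1/6 + 7/36 → 13/36
merge 5/18 + 13/36 → 23/36
merge 13/36 + 23/36 → 1
L = 13/36 + 23/36 + 1 = 2 bits/symbol.

2 bits/symbol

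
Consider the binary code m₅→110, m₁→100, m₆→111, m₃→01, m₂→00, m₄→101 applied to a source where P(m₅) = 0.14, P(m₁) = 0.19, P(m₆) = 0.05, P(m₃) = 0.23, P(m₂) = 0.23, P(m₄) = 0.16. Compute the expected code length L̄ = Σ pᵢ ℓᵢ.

L̄ = Σ pᵢ·ℓᵢ = 0.14·3 + 0.19·3 + 0.05·3 + 0.23·2 + 0.23·2 + 0.16·3 = 2.54 bits/symbol.

2.54 bits/symbol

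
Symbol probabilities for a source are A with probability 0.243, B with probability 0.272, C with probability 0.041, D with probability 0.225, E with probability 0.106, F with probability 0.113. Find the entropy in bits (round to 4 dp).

2.3787 bits

H = −Σ pᵢ log₂ pᵢ.
−0.243·log₂(0.243) = 0.4960
−0.272·log₂(0.272) = 0.5109
−0.041·log₂(0.041) = 0.1889
−0.225·log₂(0.225) = 0.4842
−0.106·log₂(0.106) = 0.3432
−0.113·log₂(0.113) = 0.3555
Sum ≈ 2.3787 → 2.3787 bits.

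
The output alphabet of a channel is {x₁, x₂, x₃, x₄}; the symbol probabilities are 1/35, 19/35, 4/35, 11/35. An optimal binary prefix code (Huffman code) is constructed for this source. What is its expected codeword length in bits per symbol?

Repeatedly combine the two least-probable nodes; the expected code length is the sum of the merged weights.
merge 1/35 + 4/35 → 1/7
merge 1/7 + 11/35 → 16/35
merge 16/35 + 19/35 → 1
L = 1/7 + 16/35 + 1 = 8/5 = 1.6 bits/symbol.

1.6 bits/symbol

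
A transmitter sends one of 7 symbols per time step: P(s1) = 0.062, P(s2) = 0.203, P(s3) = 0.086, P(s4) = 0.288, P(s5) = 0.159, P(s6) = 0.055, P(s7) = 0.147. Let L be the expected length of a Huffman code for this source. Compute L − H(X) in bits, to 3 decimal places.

0.030 bits

Entropy H = −Σ p log₂ p ≈ 2.5959 bits.
Huffman merges: 11/200+31/500→117/1000; 43/500+117/1000→203/1000; 147/1000+159/1000→153/500; 203/1000+203/1000→203/500; 36/125+153/500→297/500; 203/500+297/500→1. L = 1313/500 ≈ 2.6260.
L − H = 2.6260 − 2.5959 = 0.030 bits.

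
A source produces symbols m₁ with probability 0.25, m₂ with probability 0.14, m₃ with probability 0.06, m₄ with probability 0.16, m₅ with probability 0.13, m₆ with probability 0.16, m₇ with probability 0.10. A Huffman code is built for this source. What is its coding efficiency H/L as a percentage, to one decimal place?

98.2%

Entropy H = −Σ p log₂ p ≈ 2.7015 bits.
Huffman merges: 3/50+1/10→4/25; 13/100+7/50→27/100; 4/25+4/25→8/25; 4/25+1/4→41/100; 27/100+8/25→59/100; 41/100+59/100→1. L = 11/4 ≈ 2.7500.
Efficiency = H/L = 2.7015/2.7500 = 98.2%.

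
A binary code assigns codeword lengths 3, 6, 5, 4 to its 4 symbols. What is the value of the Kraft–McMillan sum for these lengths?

0.234375

With common denominator 2^6 = 64: Σ 2^(−ℓᵢ) = 8/64 + 1/64 + 2/64 + 4/64 = 15/64 = 0.234375.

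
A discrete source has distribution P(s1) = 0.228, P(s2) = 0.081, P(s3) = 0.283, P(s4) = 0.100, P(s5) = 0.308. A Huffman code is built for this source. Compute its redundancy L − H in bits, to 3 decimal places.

Entropy H = −Σ p log₂ p ≈ 2.1509 bits.
Huffman merges: 81/1000+1/10→181/1000; 181/1000+57/250→409/1000; 283/1000+77/250→591/1000; 409/1000+591/1000→1. L = 2181/1000 ≈ 2.1810.
L − H = 2.1810 − 2.1509 = 0.030 bits.

0.030 bits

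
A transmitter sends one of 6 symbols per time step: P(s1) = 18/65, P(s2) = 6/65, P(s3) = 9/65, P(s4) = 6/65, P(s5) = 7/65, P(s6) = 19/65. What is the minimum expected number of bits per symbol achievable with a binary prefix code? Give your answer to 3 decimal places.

2.431 bits/symbol

Repeatedly combine the two least-probable nodes; the expected code length is the sum of the merged weights.
merge 6/65 + 6/65 → 12/65
merge 7/65 + 9/65 → 16/65
merge 12/65 + 16/65 → 28/65
merge 18/65 + 19/65 → 37/65
merge 28/65 + 37/65 → 1
L = 12/65 + 16/65 + 28/65 + 37/65 + 1 = 158/65 ≈ 2.431 bits/symbol.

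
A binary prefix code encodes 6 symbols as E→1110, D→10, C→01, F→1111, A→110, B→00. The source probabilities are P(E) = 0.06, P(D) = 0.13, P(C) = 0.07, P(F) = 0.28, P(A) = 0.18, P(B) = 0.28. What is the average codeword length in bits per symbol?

2.86 bits/symbol

L̄ = Σ pᵢ·ℓᵢ = 0.06·4 + 0.13·2 + 0.07·2 + 0.28·4 + 0.18·3 + 0.28·2 = 2.86 bits/symbol.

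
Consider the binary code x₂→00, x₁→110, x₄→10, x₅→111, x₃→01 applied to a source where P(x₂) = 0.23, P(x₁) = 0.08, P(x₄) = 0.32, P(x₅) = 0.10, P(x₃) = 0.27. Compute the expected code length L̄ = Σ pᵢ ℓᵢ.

2.18 bits/symbol

L̄ = Σ pᵢ·ℓᵢ = 0.23·2 + 0.08·3 + 0.32·2 + 0.10·3 + 0.27·2 = 2.18 bits/symbol.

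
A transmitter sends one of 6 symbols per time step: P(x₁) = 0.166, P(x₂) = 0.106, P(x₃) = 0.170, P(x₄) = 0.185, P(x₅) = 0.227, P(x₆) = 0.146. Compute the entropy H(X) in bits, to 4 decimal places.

2.5491 bits

H = −Σ pᵢ log₂ pᵢ.
−0.166·log₂(0.166) = 0.4301
−0.106·log₂(0.106) = 0.3432
−0.170·log₂(0.170) = 0.4346
−0.185·log₂(0.185) = 0.4504
−0.227·log₂(0.227) = 0.4856
−0.146·log₂(0.146) = 0.4053
Sum ≈ 2.5491 → 2.5491 bits.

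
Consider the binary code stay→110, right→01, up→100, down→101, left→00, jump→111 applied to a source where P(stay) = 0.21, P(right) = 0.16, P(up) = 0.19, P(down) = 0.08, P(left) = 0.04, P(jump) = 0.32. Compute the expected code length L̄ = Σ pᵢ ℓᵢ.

2.8 bits/symbol

L̄ = Σ pᵢ·ℓᵢ = 0.21·3 + 0.16·2 + 0.19·3 + 0.08·3 + 0.04·2 + 0.32·3 = 2.8 bits/symbol.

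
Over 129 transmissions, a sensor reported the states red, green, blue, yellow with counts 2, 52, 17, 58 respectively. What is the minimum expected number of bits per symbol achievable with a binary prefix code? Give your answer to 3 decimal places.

Probabilities are the counts divided by 129.
Repeatedly combine the two least-probable nodes; the expected code length is the sum of the merged weights.
merge 2/129 + 17/129 → 19/129
merge 19/129 + 52/129 → 71/129
merge 58/129 + 71/129 → 1
L = 19/129 + 71/129 + 1 = 73/43 ≈ 1.698 bits/symbol.

1.698 bits/symbol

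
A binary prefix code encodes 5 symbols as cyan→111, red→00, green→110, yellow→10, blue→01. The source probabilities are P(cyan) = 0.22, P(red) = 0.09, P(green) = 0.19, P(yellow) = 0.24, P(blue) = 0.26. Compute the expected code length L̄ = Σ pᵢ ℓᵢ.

2.41 bits/symbol

L̄ = Σ pᵢ·ℓᵢ = 0.22·3 + 0.09·2 + 0.19·3 + 0.24·2 + 0.26·2 = 2.41 bits/symbol.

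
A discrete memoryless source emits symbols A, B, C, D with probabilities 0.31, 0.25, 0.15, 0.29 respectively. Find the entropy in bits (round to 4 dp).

1.9522 bits

H = −Σ pᵢ log₂ pᵢ.
−0.31·log₂(0.31) = 0.5238
−0.25·log₂(0.25) = 0.5000
−0.15·log₂(0.15) = 0.4105
−0.29·log₂(0.29) = 0.5179
Sum ≈ 1.9522 → 1.9522 bits.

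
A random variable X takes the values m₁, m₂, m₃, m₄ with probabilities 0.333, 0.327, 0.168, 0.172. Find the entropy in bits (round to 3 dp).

1.925 bits

H = −Σ pᵢ log₂ pᵢ.
−0.333·log₂(0.333) = 0.5283
−0.327·log₂(0.327) = 0.5273
−0.168·log₂(0.168) = 0.4323
−0.172·log₂(0.172) = 0.4368
Sum ≈ 1.9247 → 1.925 bits.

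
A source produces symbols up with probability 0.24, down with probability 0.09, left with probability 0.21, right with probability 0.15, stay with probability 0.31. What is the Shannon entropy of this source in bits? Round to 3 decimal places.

2.214 bits

H = −Σ pᵢ log₂ pᵢ.
−0.24·log₂(0.24) = 0.4941
−0.09·log₂(0.09) = 0.3127
−0.21·log₂(0.21) = 0.4728
−0.15·log₂(0.15) = 0.4105
−0.31·log₂(0.31) = 0.5238
Sum ≈ 2.2140 → 2.214 bits.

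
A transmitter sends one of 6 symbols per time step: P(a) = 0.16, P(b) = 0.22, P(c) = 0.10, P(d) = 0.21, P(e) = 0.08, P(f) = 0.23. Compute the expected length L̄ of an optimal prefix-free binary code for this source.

Repeatedly combine the two least-probable nodes; the expected code length is the sum of the merged weights.
merge 2/25 + 1/10 → 9/50
merge 4/25 + 9/50 → 17/50
merge 21/100 + 11/50 → 43/100
merge 23/100 + 17/50 → 57/100
merge 43/100 + 57/100 → 1
L = 9/50 + 17/50 + 43/100 + 57/100 + 1 = 63/25 = 2.52 bits/symbol.

2.52 bits/symbol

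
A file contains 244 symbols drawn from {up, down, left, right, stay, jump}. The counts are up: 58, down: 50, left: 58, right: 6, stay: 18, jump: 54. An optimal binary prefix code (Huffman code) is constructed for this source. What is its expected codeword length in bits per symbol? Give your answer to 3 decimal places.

Probabilities are the counts divided by 244.
Repeatedly combine the two least-probable nodes; the expected code length is the sum of the merged weights.
merge 3/122 + 9/122 → 6/61
merge 6/61 + 25/122 → 37/122
merge 27/122 + 29/122 → 28/61
merge 29/122 + 37/122 → 33/61
merge 28/61 + 33/61 → 1
L = 6/61 + 37/122 + 28/61 + 33/61 + 1 = 293/122 ≈ 2.402 bits/symbol.

2.402 bits/symbol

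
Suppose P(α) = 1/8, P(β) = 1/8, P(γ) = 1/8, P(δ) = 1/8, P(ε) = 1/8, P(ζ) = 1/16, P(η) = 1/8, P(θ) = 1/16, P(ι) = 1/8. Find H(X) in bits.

Each probability is a power of 1/2, so log₂(1/p) is an integer.
H = Σ p·log₂(1/p) = 1/8·3 + 1/8·3 + 1/8·3 + 1/8·3 + 1/8·3 + 1/16·4 + 1/8·3 + 1/16·4 + 1/8·3 = 3.125 bits.

3.125 bits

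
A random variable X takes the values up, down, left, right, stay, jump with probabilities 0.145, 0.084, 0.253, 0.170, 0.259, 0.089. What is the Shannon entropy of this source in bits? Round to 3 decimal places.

2.456 bits

H = −Σ pᵢ log₂ pᵢ.
−0.145·log₂(0.145) = 0.4040
−0.084·log₂(0.084) = 0.3002
−0.253·log₂(0.253) = 0.5016
−0.170·log₂(0.170) = 0.4346
−0.259·log₂(0.259) = 0.5048
−0.089·log₂(0.089) = 0.3106
Sum ≈ 2.4558 → 2.456 bits.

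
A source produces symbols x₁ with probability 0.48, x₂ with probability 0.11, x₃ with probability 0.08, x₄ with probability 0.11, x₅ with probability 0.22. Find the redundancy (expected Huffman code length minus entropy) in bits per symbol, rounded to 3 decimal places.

0.029 bits

Entropy H = −Σ p log₂ p ≈ 1.9809 bits.
Huffman merges: 2/25+11/100→19/100; 11/100+19/100→3/10; 11/50+3/10→13/25; 12/25+13/25→1. L = 201/100 ≈ 2.0100.
L − H = 2.0100 − 1.9809 = 0.029 bits.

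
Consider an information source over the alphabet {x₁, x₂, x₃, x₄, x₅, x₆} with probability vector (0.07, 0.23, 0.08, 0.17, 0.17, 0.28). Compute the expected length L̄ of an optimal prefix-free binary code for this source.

Repeatedly combine the two least-probable nodes; the expected code length is the sum of the merged weights.
merge 7/100 + 2/25 → 3/20
merge 3/20 + 17/100 → 8/25
merge 17/100 + 23/100 → 2/5
merge 7/25 + 8/25 → 3/5
merge 2/5 + 3/5 → 1
L = 3/20 + 8/25 + 2/5 + 3/5 + 1 = 247/100 = 2.47 bits/symbol.

2.47 bits/symbol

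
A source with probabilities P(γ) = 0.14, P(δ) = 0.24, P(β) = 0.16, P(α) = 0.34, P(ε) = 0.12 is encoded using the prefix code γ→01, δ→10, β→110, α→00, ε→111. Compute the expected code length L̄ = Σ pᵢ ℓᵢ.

L̄ = Σ pᵢ·ℓᵢ = 0.14·2 + 0.24·2 + 0.16·3 + 0.34·2 + 0.12·3 = 2.28 bits/symbol.

2.28 bits/symbol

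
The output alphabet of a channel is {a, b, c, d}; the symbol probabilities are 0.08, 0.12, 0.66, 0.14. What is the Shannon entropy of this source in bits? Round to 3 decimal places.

H = −Σ pᵢ log₂ pᵢ.
−0.08·log₂(0.08) = 0.2915
−0.12·log₂(0.12) = 0.3671
−0.66·log₂(0.66) = 0.3956
−0.14·log₂(0.14) = 0.3971
Sum ≈ 1.4513 → 1.451 bits.

1.451 bits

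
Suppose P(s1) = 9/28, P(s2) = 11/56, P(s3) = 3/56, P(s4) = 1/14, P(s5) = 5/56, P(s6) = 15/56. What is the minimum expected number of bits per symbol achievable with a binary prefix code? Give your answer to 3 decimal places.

Repeatedly combine the two least-probable nodes; the expected code length is the sum of the merged weights.
merge 3/56 + 1/14 → 1/8
merge 5/56 + 1/8 → 3/14
merge 11/56 + 3/14 → 23/56
merge 15/56 + 9/28 → 33/56
merge 23/56 + 33/56 → 1
L = 1/8 + 3/14 + 23/56 + 33/56 + 1 = 131/56 ≈ 2.339 bits/symbol.

2.339 bits/symbol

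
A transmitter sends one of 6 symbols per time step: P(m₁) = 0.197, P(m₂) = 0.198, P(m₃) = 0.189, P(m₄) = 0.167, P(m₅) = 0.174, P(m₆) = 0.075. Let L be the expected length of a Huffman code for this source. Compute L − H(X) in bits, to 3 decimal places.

Entropy H = −Σ p log₂ p ≈ 2.5291 bits.
Huffman merges: 3/40+167/1000→121/500; 87/500+189/1000→363/1000; 197/1000+99/500→79/200; 121/500+363/1000→121/200; 79/200+121/200→1. L = 521/200 ≈ 2.6050.
L − H = 2.6050 − 2.5291 = 0.076 bits.

0.076 bits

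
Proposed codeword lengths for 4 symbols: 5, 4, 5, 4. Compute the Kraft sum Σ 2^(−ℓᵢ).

With common denominator 2^5 = 32: Σ 2^(−ℓᵢ) = 1/32 + 2/32 + 1/32 + 2/32 = 6/32 = 0.1875.

0.1875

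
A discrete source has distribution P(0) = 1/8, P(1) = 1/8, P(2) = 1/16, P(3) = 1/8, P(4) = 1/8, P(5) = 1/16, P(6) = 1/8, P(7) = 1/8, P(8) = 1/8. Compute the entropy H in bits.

3.125 bits

Each probability is a power of 1/2, so log₂(1/p) is an integer.
H = Σ p·log₂(1/p) = 1/8·3 + 1/8·3 + 1/16·4 + 1/8·3 + 1/8·3 + 1/16·4 + 1/8·3 + 1/8·3 + 1/8·3 = 3.125 bits.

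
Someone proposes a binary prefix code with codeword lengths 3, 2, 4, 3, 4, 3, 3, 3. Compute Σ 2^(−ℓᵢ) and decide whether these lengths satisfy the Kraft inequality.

With common denominator 2^4 = 16: Σ 2^(−ℓᵢ) = 2/16 + 4/16 + 1/16 + 2/16 + 1/16 + 2/16 + 2/16 + 2/16 = 16/16 = 1.
Kraft's inequality requires Σ ≤ 1; here Σ = 1 ≤ 1, so such a prefix code exists.

1; yes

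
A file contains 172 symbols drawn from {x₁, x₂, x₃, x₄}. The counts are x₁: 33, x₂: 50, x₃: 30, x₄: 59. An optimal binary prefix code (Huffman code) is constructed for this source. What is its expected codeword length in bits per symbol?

Probabilities are the counts divided by 172.
Repeatedly combine the two least-probable nodes; the expected code length is the sum of the merged weights.
merge 15/86 + 33/172 → 63/172
merge 25/86 + 59/172 → 109/172
merge 63/172 + 109/172 → 1
L = 63/172 + 109/172 + 1 = 2 bits/symbol.

2 bits/symbol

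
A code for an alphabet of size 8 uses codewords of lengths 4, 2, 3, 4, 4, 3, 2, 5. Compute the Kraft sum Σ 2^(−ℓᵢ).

With common denominator 2^5 = 32: Σ 2^(−ℓᵢ) = 2/32 + 8/32 + 4/32 + 2/32 + 2/32 + 4/32 + 8/32 + 1/32 = 31/32 = 0.96875.

0.96875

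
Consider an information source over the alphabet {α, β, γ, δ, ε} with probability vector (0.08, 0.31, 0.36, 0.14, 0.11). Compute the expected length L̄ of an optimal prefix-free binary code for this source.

2.16 bits/symbol

Repeatedly combine the two least-probable nodes; the expected code length is the sum of the merged weights.
merge 2/25 + 11/100 → 19/100
merge 7/50 + 19/100 → 33/100
merge 31/100 + 33/100 → 16/25
merge 9/25 + 16/25 → 1
L = 19/100 + 33/100 + 16/25 + 1 = 54/25 = 2.16 bits/symbol.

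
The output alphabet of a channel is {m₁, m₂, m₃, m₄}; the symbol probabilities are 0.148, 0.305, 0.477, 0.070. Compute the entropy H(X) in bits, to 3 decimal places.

H = −Σ pᵢ log₂ pᵢ.
−0.148·log₂(0.148) = 0.4079
−0.305·log₂(0.305) = 0.5225
−0.477·log₂(0.477) = 0.5094
−0.070·log₂(0.070) = 0.2686
Sum ≈ 1.7084 → 1.708 bits.

1.708 bits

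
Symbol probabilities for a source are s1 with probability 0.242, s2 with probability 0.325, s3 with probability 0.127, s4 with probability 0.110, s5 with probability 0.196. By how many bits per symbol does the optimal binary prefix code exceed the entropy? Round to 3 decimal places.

0.025 bits

Entropy H = −Σ p log₂ p ≈ 2.2115 bits.
Huffman merges: 11/100+127/1000→237/1000; 49/250+237/1000→433/1000; 121/500+13/40→567/1000; 433/1000+567/1000→1. L = 2237/1000 ≈ 2.2370.
L − H = 2.2370 − 2.2115 = 0.025 bits.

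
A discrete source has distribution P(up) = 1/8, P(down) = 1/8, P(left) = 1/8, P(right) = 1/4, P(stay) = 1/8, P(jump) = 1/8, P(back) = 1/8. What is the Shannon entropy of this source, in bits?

2.75 bits

Each probability is a power of 1/2, so log₂(1/p) is an integer.
H = Σ p·log₂(1/p) = 1/8·3 + 1/8·3 + 1/8·3 + 1/4·2 + 1/8·3 + 1/8·3 + 1/8·3 = 2.75 bits.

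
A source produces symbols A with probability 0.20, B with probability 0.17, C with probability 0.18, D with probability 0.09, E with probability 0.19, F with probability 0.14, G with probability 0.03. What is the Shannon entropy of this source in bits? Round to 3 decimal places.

2.661 bits

H = −Σ pᵢ log₂ pᵢ.
−0.20·log₂(0.20) = 0.4644
−0.17·log₂(0.17) = 0.4346
−0.18·log₂(0.18) = 0.4453
−0.09·log₂(0.09) = 0.3127
−0.19·log₂(0.19) = 0.4552
−0.14·log₂(0.14) = 0.3971
−0.03·log₂(0.03) = 0.1518
Sum ≈ 2.6610 → 2.661 bits.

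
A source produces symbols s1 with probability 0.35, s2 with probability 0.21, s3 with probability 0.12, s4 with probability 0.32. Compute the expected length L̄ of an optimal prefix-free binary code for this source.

1.98 bits/symbol

Repeatedly combine the two least-probable nodes; the expected code length is the sum of the merged weights.
merge 3/25 + 21/100 → 33/100
merge 8/25 + 33/100 → 13/20
merge 7/20 + 13/20 → 1
L = 33/100 + 13/20 + 1 = 99/50 = 1.98 bits/symbol.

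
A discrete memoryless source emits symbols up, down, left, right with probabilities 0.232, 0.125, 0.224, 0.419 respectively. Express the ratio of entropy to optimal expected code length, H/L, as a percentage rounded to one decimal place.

Entropy H = −Σ p log₂ p ≈ 1.8733 bits.
Huffman merges: 1/8+28/125→349/1000; 29/125+349/1000→581/1000; 419/1000+581/1000→1. L = 193/100 ≈ 1.9300.
Efficiency = H/L = 1.8733/1.9300 = 97.1%.

97.1%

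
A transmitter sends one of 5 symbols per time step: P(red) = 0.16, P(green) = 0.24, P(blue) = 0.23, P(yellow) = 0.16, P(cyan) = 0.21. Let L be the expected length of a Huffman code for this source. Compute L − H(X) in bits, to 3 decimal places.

0.019 bits

Entropy H = −Σ p log₂ p ≈ 2.3007 bits.
Huffman merges: 4/25+4/25→8/25; 21/100+23/100→11/25; 6/25+8/25→14/25; 11/25+14/25→1. L = 58/25 ≈ 2.3200.
L − H = 2.3200 − 2.3007 = 0.019 bits.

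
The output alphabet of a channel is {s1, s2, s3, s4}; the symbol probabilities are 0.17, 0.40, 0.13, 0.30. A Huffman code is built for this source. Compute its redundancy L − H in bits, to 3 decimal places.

0.033 bits

Entropy H = −Σ p log₂ p ≈ 1.8671 bits.
Huffman merges: 13/100+17/100→3/10; 3/10+3/10→3/5; 2/5+3/5→1. L = 19/10 ≈ 1.9000.
L − H = 1.9000 − 1.8671 = 0.033 bits.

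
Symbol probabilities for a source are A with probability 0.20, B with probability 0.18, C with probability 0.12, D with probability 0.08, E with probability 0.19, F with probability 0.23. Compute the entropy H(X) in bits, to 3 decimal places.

H = −Σ pᵢ log₂ pᵢ.
−0.20·log₂(0.20) = 0.4644
−0.18·log₂(0.18) = 0.4453
−0.12·log₂(0.12) = 0.3671
−0.08·log₂(0.08) = 0.2915
−0.19·log₂(0.19) = 0.4552
−0.23·log₂(0.23) = 0.4877
Sum ≈ 2.5112 → 2.511 bits.

2.511 bits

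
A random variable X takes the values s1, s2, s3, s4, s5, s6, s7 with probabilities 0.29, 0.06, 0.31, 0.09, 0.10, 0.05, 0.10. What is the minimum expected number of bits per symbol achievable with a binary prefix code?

2.51 bits/symbol

Repeatedly combine the two least-probable nodes; the expected code length is the sum of the merged weights.
merge 1/20 + 3/50 → 11/100
merge 9/100 + 1/10 → 19/100
merge 1/10 + 11/100 → 21/100
merge 19/100 + 21/100 → 2/5
merge 29/100 + 31/100 → 3/5
merge 2/5 + 3/5 → 1
L = 11/100 + 19/100 + 21/100 + 2/5 + 3/5 + 1 = 251/100 = 2.51 bits/symbol.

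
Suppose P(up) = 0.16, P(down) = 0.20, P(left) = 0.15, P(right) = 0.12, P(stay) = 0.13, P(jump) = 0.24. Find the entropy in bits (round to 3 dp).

2.542 bits

H = −Σ pᵢ log₂ pᵢ.
−0.16·log₂(0.16) = 0.4230
−0.20·log₂(0.20) = 0.4644
−0.15·log₂(0.15) = 0.4105
−0.12·log₂(0.12) = 0.3671
−0.13·log₂(0.13) = 0.3826
−0.24·log₂(0.24) = 0.4941
Sum ≈ 2.5418 → 2.542 bits.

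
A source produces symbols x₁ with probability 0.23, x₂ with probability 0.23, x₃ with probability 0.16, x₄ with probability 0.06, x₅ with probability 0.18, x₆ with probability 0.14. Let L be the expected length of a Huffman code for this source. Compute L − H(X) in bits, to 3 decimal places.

Entropy H = −Σ p log₂ p ≈ 2.4843 bits.
Huffman merges: 3/50+7/50→1/5; 4/25+9/50→17/50; 1/5+23/100→43/100; 23/100+17/50→57/100; 43/100+57/100→1. L = 127/50 ≈ 2.5400.
L − H = 2.5400 − 2.4843 = 0.056 bits.

0.056 bits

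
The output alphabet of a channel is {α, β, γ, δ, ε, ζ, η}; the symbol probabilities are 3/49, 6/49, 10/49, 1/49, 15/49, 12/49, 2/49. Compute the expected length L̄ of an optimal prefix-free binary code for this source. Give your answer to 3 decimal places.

2.429 bits/symbol

Repeatedly combine the two least-probable nodes; the expected code length is the sum of the merged weights.
merge 1/49 + 2/49 → 3/49
merge 3/49 + 3/49 → 6/49
merge 6/49 + 6/49 → 12/49
merge 10/49 + 12/49 → 22/49
merge 12/49 + 15/49 → 27/49
merge 22/49 + 27/49 → 1
L = 3/49 + 6/49 + 12/49 + 22/49 + 27/49 + 1 = 17/7 ≈ 2.429 bits/symbol.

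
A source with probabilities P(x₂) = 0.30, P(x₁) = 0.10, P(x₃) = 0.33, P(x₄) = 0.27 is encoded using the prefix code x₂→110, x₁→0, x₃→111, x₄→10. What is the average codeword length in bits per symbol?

L̄ = Σ pᵢ·ℓᵢ = 0.30·3 + 0.10·1 + 0.33·3 + 0.27·2 = 2.53 bits/symbol.

2.53 bits/symbol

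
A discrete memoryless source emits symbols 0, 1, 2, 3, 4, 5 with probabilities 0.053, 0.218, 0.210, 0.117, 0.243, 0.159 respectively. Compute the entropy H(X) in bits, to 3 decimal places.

H = −Σ pᵢ log₂ pᵢ.
−0.053·log₂(0.053) = 0.2246
−0.218·log₂(0.218) = 0.4791
−0.210·log₂(0.210) = 0.4728
−0.117·log₂(0.117) = 0.3622
−0.243·log₂(0.243) = 0.4960
−0.159·log₂(0.159) = 0.4218
Sum ≈ 2.4564 → 2.456 bits.

2.456 bits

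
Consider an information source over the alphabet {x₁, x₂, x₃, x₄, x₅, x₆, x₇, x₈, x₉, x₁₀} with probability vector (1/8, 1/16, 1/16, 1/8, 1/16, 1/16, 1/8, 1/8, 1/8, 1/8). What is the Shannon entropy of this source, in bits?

3.25 bits

Each probability is a power of 1/2, so log₂(1/p) is an integer.
H = Σ p·log₂(1/p) = 1/8·3 + 1/16·4 + 1/16·4 + 1/8·3 + 1/16·4 + 1/16·4 + 1/8·3 + 1/8·3 + 1/8·3 + 1/8·3 = 3.25 bits.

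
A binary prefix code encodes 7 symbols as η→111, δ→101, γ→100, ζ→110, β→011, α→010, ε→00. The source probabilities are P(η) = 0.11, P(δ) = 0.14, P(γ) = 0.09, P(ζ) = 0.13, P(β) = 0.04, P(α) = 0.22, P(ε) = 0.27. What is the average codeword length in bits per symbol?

L̄ = Σ pᵢ·ℓᵢ = 0.11·3 + 0.14·3 + 0.09·3 + 0.13·3 + 0.04·3 + 0.22·3 + 0.27·2 = 2.73 bits/symbol.

2.73 bits/symbol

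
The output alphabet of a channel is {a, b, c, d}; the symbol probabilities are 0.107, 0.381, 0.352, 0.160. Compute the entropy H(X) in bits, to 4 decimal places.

1.8287 bits

H = −Σ pᵢ log₂ pᵢ.
−0.107·log₂(0.107) = 0.3450
−0.381·log₂(0.381) = 0.5304
−0.352·log₂(0.352) = 0.5302
−0.160·log₂(0.160) = 0.4230
Sum ≈ 1.8287 → 1.8287 bits.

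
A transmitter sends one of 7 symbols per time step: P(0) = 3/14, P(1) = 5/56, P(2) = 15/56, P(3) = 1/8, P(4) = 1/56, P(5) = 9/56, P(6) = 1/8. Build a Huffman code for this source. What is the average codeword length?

Repeatedly combine the two least-probable nodes; the expected code length is the sum of the merged weights.
merge 1/56 + 5/56 → 3/28
merge 3/28 + 1/8 → 13/56
merge 1/8 + 9/56 → 2/7
merge 3/14 + 13/56 → 25/56
merge 15/56 + 2/7 → 31/56
merge 25/56 + 31/56 → 1
L = 3/28 + 13/56 + 2/7 + 25/56 + 31/56 + 1 = 21/8 = 2.625 bits/symbol.

2.625 bits/symbol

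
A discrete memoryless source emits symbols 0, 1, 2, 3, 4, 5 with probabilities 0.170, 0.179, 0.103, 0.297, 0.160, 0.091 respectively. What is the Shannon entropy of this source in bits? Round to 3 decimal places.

H = −Σ pᵢ log₂ pᵢ.
−0.170·log₂(0.170) = 0.4346
−0.179·log₂(0.179) = 0.4443
−0.103·log₂(0.103) = 0.3378
−0.297·log₂(0.297) = 0.5202
−0.160·log₂(0.160) = 0.4230
−0.091·log₂(0.091) = 0.3147
Sum ≈ 2.4745 → 2.475 bits.

2.475 bits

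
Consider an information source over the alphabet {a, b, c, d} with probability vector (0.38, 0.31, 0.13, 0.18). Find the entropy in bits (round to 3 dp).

1.882 bits

H = −Σ pᵢ log₂ pᵢ.
−0.38·log₂(0.38) = 0.5305
−0.31·log₂(0.31) = 0.5238
−0.13·log₂(0.13) = 0.3826
−0.18·log₂(0.18) = 0.4453
Sum ≈ 1.8822 → 1.882 bits.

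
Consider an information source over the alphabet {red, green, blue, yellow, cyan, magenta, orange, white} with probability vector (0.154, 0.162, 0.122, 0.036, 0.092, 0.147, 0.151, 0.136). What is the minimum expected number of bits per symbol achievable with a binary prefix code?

Repeatedly combine the two least-probable nodes; the expected code length is the sum of the merged weights.
merge 9/250 + 23/250 → 16/125
merge 61/500 + 16/125 → 1/4
merge 17/125 + 147/1000 → 283/1000
merge 151/1000 + 77/500 → 61/200
merge 81/500 + 1/4 → 103/250
merge 283/1000 + 61/200 → 147/250
merge 103/250 + 147/250 → 1
L = 16/125 + 1/4 + 283/1000 + 61/200 + 103/250 + 147/250 + 1 = 1483/500 = 2.966 bits/symbol.

2.966 bits/symbol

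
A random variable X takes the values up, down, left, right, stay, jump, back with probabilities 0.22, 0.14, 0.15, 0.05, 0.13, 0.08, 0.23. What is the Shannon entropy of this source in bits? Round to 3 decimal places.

2.666 bits

H = −Σ pᵢ log₂ pᵢ.
−0.22·log₂(0.22) = 0.4806
−0.14·log₂(0.14) = 0.3971
−0.15·log₂(0.15) = 0.4105
−0.05·log₂(0.05) = 0.2161
−0.13·log₂(0.13) = 0.3826
−0.08·log₂(0.08) = 0.2915
−0.23·log₂(0.23) = 0.4877
Sum ≈ 2.6661 → 2.666 bits.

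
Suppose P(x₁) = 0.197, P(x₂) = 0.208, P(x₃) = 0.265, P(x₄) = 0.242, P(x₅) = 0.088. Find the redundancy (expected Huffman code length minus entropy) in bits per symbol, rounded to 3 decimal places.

Entropy H = −Σ p log₂ p ≈ 2.2445 bits.
Huffman merges: 11/125+197/1000→57/200; 26/125+121/500→9/20; 53/200+57/200→11/20; 9/20+11/20→1. L = 457/200 ≈ 2.2850.
L − H = 2.2850 − 2.2445 = 0.040 bits.

0.040 bits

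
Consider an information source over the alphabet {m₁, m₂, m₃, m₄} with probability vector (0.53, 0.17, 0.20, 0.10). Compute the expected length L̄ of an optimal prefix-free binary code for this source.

Repeatedly combine the two least-probable nodes; the expected code length is the sum of the merged weights.
merge 1/10 + 17/100 → 27/100
merge 1/5 + 27/100 → 47/100
merge 47/100 + 53/100 → 1
L = 27/100 + 47/100 + 1 = 87/50 = 1.74 bits/symbol.

1.74 bits/symbol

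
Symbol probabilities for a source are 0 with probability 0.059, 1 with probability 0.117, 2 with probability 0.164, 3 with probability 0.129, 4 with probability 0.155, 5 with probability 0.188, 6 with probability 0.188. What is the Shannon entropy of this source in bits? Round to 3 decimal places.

H = −Σ pᵢ log₂ pᵢ.
−0.059·log₂(0.059) = 0.2409
−0.117·log₂(0.117) = 0.3622
−0.164·log₂(0.164) = 0.4278
−0.129·log₂(0.129) = 0.3811
−0.155·log₂(0.155) = 0.4169
−0.188·log₂(0.188) = 0.4533
−0.188·log₂(0.188) = 0.4533
Sum ≈ 2.7355 → 2.735 bits.

2.735 bits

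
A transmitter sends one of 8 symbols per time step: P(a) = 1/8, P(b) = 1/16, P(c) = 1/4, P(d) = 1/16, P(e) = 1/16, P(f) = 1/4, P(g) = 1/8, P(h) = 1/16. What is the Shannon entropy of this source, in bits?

Each probability is a power of 1/2, so log₂(1/p) is an integer.
H = Σ p·log₂(1/p) = 1/8·3 + 1/16·4 + 1/4·2 + 1/16·4 + 1/16·4 + 1/4·2 + 1/8·3 + 1/16·4 = 2.75 bits.

2.75 bits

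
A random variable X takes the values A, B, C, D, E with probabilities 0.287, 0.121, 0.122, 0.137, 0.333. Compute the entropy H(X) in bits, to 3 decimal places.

2.177 bits

H = −Σ pᵢ log₂ pᵢ.
−0.287·log₂(0.287) = 0.5169
−0.121·log₂(0.121) = 0.3687
−0.122·log₂(0.122) = 0.3703
−0.137·log₂(0.137) = 0.3929
−0.333·log₂(0.333) = 0.5283
Sum ≈ 2.1770 → 2.177 bits.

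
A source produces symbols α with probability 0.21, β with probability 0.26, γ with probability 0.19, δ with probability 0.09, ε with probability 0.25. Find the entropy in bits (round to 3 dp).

2.246 bits

H = −Σ pᵢ log₂ pᵢ.
−0.21·log₂(0.21) = 0.4728
−0.26·log₂(0.26) = 0.5053
−0.19·log₂(0.19) = 0.4552
−0.09·log₂(0.09) = 0.3127
−0.25·log₂(0.25) = 0.5000
Sum ≈ 2.2460 → 2.246 bits.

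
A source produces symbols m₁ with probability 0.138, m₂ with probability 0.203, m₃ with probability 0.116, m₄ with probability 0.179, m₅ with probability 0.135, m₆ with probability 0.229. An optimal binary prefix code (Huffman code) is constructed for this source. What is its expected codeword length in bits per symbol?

Repeatedly combine the two least-probable nodes; the expected code length is the sum of the merged weights.
merge 29/250 + 27/200 → 251/1000
merge 69/500 + 179/1000 → 317/1000
merge 203/1000 + 229/1000 → 54/125
merge 251/1000 + 317/1000 → 71/125
merge 54/125 + 71/125 → 1
L = 251/1000 + 317/1000 + 54/125 + 71/125 + 1 = 321/125 = 2.568 bits/symbol.

2.568 bits/symbol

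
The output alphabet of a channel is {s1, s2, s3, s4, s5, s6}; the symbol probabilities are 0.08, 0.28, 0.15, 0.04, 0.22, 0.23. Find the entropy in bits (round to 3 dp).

2.370 bits

H = −Σ pᵢ log₂ pᵢ.
−0.08·log₂(0.08) = 0.2915
−0.28·log₂(0.28) = 0.5142
−0.15·log₂(0.15) = 0.4105
−0.04·log₂(0.04) = 0.1858
−0.22·log₂(0.22) = 0.4806
−0.23·log₂(0.23) = 0.4877
Sum ≈ 2.3703 → 2.370 bits.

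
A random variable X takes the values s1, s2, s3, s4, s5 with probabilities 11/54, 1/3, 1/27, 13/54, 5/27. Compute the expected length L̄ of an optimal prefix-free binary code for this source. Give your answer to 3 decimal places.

Repeatedly combine the two least-probable nodes; the expected code length is the sum of the merged weights.
merge 1/27 + 5/27 → 2/9
merge 11/54 + 2/9 → 23/54
merge 13/54 + 1/3 → 31/54
merge 23/54 + 31/54 → 1
L = 2/9 + 23/54 + 31/54 + 1 = 20/9 ≈ 2.222 bits/symbol.

2.222 bits/symbol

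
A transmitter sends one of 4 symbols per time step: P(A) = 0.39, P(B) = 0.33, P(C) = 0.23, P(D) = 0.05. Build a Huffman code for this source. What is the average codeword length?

Repeatedly combine the two least-probable nodes; the expected code length is the sum of the merged weights.
merge 1/20 + 23/100 → 7/25
merge 7/25 + 33/100 → 61/100
merge 39/100 + 61/100 → 1
L = 7/25 + 61/100 + 1 = 189/100 = 1.89 bits/symbol.

1.89 bits/symbol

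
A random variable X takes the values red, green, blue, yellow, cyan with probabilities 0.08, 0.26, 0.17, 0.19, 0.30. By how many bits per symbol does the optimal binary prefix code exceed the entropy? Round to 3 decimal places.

0.042 bits

Entropy H = −Σ p log₂ p ≈ 2.2077 bits.
Huffman merges: 2/25+17/100→1/4; 19/100+1/4→11/25; 13/50+3/10→14/25; 11/25+14/25→1. L = 9/4 ≈ 2.2500.
L − H = 2.2500 − 2.2077 = 0.042 bits.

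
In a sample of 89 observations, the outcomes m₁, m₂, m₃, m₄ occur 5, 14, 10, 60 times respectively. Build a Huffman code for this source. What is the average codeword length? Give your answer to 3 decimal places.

Probabilities are the counts divided by 89.
Repeatedly combine the two least-probable nodes; the expected code length is the sum of the merged weights.
merge 5/89 + 10/89 → 15/89
merge 14/89 + 15/89 → 29/89
merge 29/89 + 60/89 → 1
L = 15/89 + 29/89 + 1 = 133/89 ≈ 1.494 bits/symbol.

1.494 bits/symbol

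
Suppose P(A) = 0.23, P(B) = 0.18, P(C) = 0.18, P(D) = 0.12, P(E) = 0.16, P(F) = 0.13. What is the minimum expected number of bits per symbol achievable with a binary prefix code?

2.59 bits/symbol

Repeatedly combine the two least-probable nodes; the expected code length is the sum of the merged weights.
merge 3/25 + 13/100 → 1/4
merge 4/25 + 9/50 → 17/50
merge 9/50 + 23/100 → 41/100
merge 1/4 + 17/50 → 59/100
merge 41/100 + 59/100 → 1
L = 1/4 + 17/50 + 41/100 + 59/100 + 1 = 259/100 = 2.59 bits/symbol.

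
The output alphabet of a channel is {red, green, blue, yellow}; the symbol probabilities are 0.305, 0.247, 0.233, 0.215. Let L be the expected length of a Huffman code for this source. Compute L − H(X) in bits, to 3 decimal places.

0.013 bits

Entropy H = −Σ p log₂ p ≈ 1.9873 bits.
Huffman merges: 43/200+233/1000→56/125; 247/1000+61/200→69/125; 56/125+69/125→1. L = 2 ≈ 2.0000.
L − H = 2.0000 − 1.9873 = 0.013 bits.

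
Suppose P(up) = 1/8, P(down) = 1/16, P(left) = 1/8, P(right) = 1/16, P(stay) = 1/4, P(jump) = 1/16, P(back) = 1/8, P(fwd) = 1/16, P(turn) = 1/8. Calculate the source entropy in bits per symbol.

3 bits

Each probability is a power of 1/2, so log₂(1/p) is an integer.
H = Σ p·log₂(1/p) = 1/8·3 + 1/16·4 + 1/8·3 + 1/16·4 + 1/4·2 + 1/16·4 + 1/8·3 + 1/16·4 + 1/8·3 = 3 bits.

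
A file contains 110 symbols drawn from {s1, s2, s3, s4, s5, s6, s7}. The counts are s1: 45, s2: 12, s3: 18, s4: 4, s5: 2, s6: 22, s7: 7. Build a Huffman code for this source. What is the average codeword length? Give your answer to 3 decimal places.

2.355 bits/symbol

Probabilities are the counts divided by 110.
Repeatedly combine the two least-probable nodes; the expected code length is the sum of the merged weights.
merge 1/55 + 2/55 → 3/55
merge 3/55 + 7/110 → 13/110
merge 6/55 + 13/110 → 5/22
merge 9/55 + 1/5 → 4/11
merge 5/22 + 4/11 → 13/22
merge 9/22 + 13/22 → 1
L = 3/55 + 13/110 + 5/22 + 4/11 + 13/22 + 1 = 259/110 ≈ 2.355 bits/symbol.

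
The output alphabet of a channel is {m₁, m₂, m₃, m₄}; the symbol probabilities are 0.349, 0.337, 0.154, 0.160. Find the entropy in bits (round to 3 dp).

1.898 bits

H = −Σ pᵢ log₂ pᵢ.
−0.349·log₂(0.349) = 0.5300
−0.337·log₂(0.337) = 0.5288
−0.154·log₂(0.154) = 0.4156
−0.160·log₂(0.160) = 0.4230
Sum ≈ 1.8975 → 1.898 bits.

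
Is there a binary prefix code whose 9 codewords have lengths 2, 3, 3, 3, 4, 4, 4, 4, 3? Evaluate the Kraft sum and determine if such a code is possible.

1; yes

With common denominator 2^4 = 16: Σ 2^(−ℓᵢ) = 4/16 + 2/16 + 2/16 + 2/16 + 1/16 + 1/16 + 1/16 + 1/16 + 2/16 = 16/16 = 1.
Kraft's inequality requires Σ ≤ 1; here Σ = 1 ≤ 1, so such a prefix code exists.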